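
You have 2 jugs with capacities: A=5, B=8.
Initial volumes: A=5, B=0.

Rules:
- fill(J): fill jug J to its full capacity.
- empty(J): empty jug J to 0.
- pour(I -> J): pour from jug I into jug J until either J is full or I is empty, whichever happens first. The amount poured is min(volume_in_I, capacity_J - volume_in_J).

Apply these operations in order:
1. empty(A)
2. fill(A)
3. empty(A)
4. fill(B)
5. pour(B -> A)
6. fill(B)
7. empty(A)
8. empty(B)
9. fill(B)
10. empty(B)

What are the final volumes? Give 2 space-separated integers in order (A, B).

Answer: 0 0

Derivation:
Step 1: empty(A) -> (A=0 B=0)
Step 2: fill(A) -> (A=5 B=0)
Step 3: empty(A) -> (A=0 B=0)
Step 4: fill(B) -> (A=0 B=8)
Step 5: pour(B -> A) -> (A=5 B=3)
Step 6: fill(B) -> (A=5 B=8)
Step 7: empty(A) -> (A=0 B=8)
Step 8: empty(B) -> (A=0 B=0)
Step 9: fill(B) -> (A=0 B=8)
Step 10: empty(B) -> (A=0 B=0)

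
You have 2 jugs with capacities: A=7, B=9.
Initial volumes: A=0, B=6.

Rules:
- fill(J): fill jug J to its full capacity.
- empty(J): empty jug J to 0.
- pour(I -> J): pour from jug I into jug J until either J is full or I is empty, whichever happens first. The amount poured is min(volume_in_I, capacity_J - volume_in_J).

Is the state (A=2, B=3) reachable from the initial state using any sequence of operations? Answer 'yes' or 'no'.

Answer: no

Derivation:
BFS explored all 32 reachable states.
Reachable set includes: (0,0), (0,1), (0,2), (0,3), (0,4), (0,5), (0,6), (0,7), (0,8), (0,9), (1,0), (1,9) ...
Target (A=2, B=3) not in reachable set → no.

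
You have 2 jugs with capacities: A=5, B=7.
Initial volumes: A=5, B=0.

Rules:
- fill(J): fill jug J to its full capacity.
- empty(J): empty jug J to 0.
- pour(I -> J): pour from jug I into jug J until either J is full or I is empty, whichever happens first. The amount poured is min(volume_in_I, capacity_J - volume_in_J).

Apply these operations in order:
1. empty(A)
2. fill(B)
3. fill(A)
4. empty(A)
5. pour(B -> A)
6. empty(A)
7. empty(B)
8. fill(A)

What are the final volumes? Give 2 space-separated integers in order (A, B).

Answer: 5 0

Derivation:
Step 1: empty(A) -> (A=0 B=0)
Step 2: fill(B) -> (A=0 B=7)
Step 3: fill(A) -> (A=5 B=7)
Step 4: empty(A) -> (A=0 B=7)
Step 5: pour(B -> A) -> (A=5 B=2)
Step 6: empty(A) -> (A=0 B=2)
Step 7: empty(B) -> (A=0 B=0)
Step 8: fill(A) -> (A=5 B=0)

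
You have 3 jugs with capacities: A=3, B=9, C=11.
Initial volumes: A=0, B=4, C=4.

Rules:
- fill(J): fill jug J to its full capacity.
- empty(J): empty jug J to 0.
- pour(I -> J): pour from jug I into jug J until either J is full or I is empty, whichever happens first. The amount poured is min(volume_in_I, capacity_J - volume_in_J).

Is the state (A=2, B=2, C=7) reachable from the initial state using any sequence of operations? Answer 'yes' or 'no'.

BFS explored all 320 reachable states.
Reachable set includes: (0,0,0), (0,0,1), (0,0,2), (0,0,3), (0,0,4), (0,0,5), (0,0,6), (0,0,7), (0,0,8), (0,0,9), (0,0,10), (0,0,11) ...
Target (A=2, B=2, C=7) not in reachable set → no.

Answer: no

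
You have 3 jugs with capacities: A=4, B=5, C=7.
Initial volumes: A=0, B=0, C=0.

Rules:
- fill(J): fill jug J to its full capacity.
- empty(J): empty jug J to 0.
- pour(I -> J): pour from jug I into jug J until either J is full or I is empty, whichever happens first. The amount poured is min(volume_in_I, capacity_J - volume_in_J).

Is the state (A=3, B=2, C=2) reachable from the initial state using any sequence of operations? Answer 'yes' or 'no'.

Answer: no

Derivation:
BFS explored all 168 reachable states.
Reachable set includes: (0,0,0), (0,0,1), (0,0,2), (0,0,3), (0,0,4), (0,0,5), (0,0,6), (0,0,7), (0,1,0), (0,1,1), (0,1,2), (0,1,3) ...
Target (A=3, B=2, C=2) not in reachable set → no.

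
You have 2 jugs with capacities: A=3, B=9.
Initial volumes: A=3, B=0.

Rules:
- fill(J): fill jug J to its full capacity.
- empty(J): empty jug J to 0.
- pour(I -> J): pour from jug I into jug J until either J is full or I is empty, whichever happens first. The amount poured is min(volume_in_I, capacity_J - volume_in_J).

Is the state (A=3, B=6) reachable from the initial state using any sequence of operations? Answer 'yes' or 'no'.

BFS from (A=3, B=0):
  1. empty(A) -> (A=0 B=0)
  2. fill(B) -> (A=0 B=9)
  3. pour(B -> A) -> (A=3 B=6)
Target reached → yes.

Answer: yes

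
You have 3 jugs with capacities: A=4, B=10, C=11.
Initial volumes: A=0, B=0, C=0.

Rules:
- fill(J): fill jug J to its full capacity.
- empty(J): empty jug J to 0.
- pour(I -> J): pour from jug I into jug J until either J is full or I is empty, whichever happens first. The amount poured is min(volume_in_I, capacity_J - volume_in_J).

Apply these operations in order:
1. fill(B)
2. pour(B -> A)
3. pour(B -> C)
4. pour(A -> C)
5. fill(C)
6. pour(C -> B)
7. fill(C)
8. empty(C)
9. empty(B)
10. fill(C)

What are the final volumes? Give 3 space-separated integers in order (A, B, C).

Answer: 0 0 11

Derivation:
Step 1: fill(B) -> (A=0 B=10 C=0)
Step 2: pour(B -> A) -> (A=4 B=6 C=0)
Step 3: pour(B -> C) -> (A=4 B=0 C=6)
Step 4: pour(A -> C) -> (A=0 B=0 C=10)
Step 5: fill(C) -> (A=0 B=0 C=11)
Step 6: pour(C -> B) -> (A=0 B=10 C=1)
Step 7: fill(C) -> (A=0 B=10 C=11)
Step 8: empty(C) -> (A=0 B=10 C=0)
Step 9: empty(B) -> (A=0 B=0 C=0)
Step 10: fill(C) -> (A=0 B=0 C=11)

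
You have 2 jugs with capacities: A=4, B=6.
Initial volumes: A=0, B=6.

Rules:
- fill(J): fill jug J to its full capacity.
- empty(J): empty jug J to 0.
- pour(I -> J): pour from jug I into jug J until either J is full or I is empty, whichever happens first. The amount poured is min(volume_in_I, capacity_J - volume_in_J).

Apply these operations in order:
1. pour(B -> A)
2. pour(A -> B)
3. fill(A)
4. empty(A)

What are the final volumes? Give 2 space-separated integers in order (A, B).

Step 1: pour(B -> A) -> (A=4 B=2)
Step 2: pour(A -> B) -> (A=0 B=6)
Step 3: fill(A) -> (A=4 B=6)
Step 4: empty(A) -> (A=0 B=6)

Answer: 0 6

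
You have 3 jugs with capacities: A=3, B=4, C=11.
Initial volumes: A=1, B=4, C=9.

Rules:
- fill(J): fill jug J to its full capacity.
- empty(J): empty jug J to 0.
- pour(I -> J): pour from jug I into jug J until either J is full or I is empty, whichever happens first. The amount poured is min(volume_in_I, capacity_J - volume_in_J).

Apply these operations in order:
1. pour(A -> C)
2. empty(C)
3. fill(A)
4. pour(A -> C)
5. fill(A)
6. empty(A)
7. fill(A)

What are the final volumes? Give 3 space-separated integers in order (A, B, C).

Answer: 3 4 3

Derivation:
Step 1: pour(A -> C) -> (A=0 B=4 C=10)
Step 2: empty(C) -> (A=0 B=4 C=0)
Step 3: fill(A) -> (A=3 B=4 C=0)
Step 4: pour(A -> C) -> (A=0 B=4 C=3)
Step 5: fill(A) -> (A=3 B=4 C=3)
Step 6: empty(A) -> (A=0 B=4 C=3)
Step 7: fill(A) -> (A=3 B=4 C=3)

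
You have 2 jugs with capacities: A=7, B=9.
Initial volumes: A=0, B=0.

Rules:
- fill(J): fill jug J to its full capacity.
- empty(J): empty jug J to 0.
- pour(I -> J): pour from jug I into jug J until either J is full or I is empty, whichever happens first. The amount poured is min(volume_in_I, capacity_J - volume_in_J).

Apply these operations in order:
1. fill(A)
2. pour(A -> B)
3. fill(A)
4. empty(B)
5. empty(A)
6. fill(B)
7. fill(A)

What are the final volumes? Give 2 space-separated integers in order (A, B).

Step 1: fill(A) -> (A=7 B=0)
Step 2: pour(A -> B) -> (A=0 B=7)
Step 3: fill(A) -> (A=7 B=7)
Step 4: empty(B) -> (A=7 B=0)
Step 5: empty(A) -> (A=0 B=0)
Step 6: fill(B) -> (A=0 B=9)
Step 7: fill(A) -> (A=7 B=9)

Answer: 7 9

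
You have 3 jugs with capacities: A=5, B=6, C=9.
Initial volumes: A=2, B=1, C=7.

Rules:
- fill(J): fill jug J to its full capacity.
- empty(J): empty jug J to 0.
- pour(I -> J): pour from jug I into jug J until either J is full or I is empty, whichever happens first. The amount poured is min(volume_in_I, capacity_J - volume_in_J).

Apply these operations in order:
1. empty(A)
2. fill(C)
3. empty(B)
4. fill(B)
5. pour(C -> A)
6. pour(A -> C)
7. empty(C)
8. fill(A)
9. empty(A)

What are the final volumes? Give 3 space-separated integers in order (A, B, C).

Answer: 0 6 0

Derivation:
Step 1: empty(A) -> (A=0 B=1 C=7)
Step 2: fill(C) -> (A=0 B=1 C=9)
Step 3: empty(B) -> (A=0 B=0 C=9)
Step 4: fill(B) -> (A=0 B=6 C=9)
Step 5: pour(C -> A) -> (A=5 B=6 C=4)
Step 6: pour(A -> C) -> (A=0 B=6 C=9)
Step 7: empty(C) -> (A=0 B=6 C=0)
Step 8: fill(A) -> (A=5 B=6 C=0)
Step 9: empty(A) -> (A=0 B=6 C=0)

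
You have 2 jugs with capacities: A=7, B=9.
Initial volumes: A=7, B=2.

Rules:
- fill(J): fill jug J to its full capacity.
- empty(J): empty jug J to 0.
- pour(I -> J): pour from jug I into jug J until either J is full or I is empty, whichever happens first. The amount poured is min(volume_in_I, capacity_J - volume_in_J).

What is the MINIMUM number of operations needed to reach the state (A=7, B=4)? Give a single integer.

BFS from (A=7, B=2). One shortest path:
  1. empty(A) -> (A=0 B=2)
  2. pour(B -> A) -> (A=2 B=0)
  3. fill(B) -> (A=2 B=9)
  4. pour(B -> A) -> (A=7 B=4)
Reached target in 4 moves.

Answer: 4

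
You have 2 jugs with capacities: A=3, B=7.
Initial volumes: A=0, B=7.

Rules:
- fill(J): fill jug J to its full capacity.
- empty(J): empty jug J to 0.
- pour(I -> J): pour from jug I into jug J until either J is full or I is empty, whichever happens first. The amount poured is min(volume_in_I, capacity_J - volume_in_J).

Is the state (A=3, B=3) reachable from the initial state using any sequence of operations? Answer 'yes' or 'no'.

Answer: yes

Derivation:
BFS from (A=0, B=7):
  1. fill(A) -> (A=3 B=7)
  2. empty(B) -> (A=3 B=0)
  3. pour(A -> B) -> (A=0 B=3)
  4. fill(A) -> (A=3 B=3)
Target reached → yes.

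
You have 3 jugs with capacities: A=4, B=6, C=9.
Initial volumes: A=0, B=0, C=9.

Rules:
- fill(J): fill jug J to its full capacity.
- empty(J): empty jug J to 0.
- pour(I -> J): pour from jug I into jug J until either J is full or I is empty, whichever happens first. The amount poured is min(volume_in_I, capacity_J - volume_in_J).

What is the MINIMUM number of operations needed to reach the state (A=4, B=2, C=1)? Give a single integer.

Answer: 6

Derivation:
BFS from (A=0, B=0, C=9). One shortest path:
  1. fill(A) -> (A=4 B=0 C=9)
  2. pour(A -> B) -> (A=0 B=4 C=9)
  3. pour(C -> B) -> (A=0 B=6 C=7)
  4. empty(B) -> (A=0 B=0 C=7)
  5. pour(C -> B) -> (A=0 B=6 C=1)
  6. pour(B -> A) -> (A=4 B=2 C=1)
Reached target in 6 moves.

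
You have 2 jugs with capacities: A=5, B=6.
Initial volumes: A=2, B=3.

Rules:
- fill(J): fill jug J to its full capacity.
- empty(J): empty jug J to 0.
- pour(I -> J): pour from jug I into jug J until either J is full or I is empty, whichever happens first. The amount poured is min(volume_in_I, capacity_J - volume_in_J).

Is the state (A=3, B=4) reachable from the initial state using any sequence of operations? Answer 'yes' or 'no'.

Answer: no

Derivation:
BFS explored all 23 reachable states.
Reachable set includes: (0,0), (0,1), (0,2), (0,3), (0,4), (0,5), (0,6), (1,0), (1,6), (2,0), (2,3), (2,6) ...
Target (A=3, B=4) not in reachable set → no.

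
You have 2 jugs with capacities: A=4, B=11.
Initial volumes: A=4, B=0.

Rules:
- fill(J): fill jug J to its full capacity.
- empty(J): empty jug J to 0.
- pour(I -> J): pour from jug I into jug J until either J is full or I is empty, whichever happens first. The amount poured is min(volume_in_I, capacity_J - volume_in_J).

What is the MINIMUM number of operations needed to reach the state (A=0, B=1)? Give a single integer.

BFS from (A=4, B=0). One shortest path:
  1. pour(A -> B) -> (A=0 B=4)
  2. fill(A) -> (A=4 B=4)
  3. pour(A -> B) -> (A=0 B=8)
  4. fill(A) -> (A=4 B=8)
  5. pour(A -> B) -> (A=1 B=11)
  6. empty(B) -> (A=1 B=0)
  7. pour(A -> B) -> (A=0 B=1)
Reached target in 7 moves.

Answer: 7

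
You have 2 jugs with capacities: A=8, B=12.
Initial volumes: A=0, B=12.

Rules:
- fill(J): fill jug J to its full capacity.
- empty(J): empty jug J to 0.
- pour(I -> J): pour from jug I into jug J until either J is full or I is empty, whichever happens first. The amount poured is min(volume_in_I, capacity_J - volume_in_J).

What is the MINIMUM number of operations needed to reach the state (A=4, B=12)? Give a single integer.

Answer: 4

Derivation:
BFS from (A=0, B=12). One shortest path:
  1. pour(B -> A) -> (A=8 B=4)
  2. empty(A) -> (A=0 B=4)
  3. pour(B -> A) -> (A=4 B=0)
  4. fill(B) -> (A=4 B=12)
Reached target in 4 moves.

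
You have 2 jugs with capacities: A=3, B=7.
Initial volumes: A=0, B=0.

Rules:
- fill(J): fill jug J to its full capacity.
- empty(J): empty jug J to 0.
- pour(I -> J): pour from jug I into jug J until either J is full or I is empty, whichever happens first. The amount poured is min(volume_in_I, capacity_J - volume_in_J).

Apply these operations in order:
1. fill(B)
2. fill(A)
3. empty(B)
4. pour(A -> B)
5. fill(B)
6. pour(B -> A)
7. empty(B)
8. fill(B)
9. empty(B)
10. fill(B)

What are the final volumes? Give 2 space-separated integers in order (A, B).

Step 1: fill(B) -> (A=0 B=7)
Step 2: fill(A) -> (A=3 B=7)
Step 3: empty(B) -> (A=3 B=0)
Step 4: pour(A -> B) -> (A=0 B=3)
Step 5: fill(B) -> (A=0 B=7)
Step 6: pour(B -> A) -> (A=3 B=4)
Step 7: empty(B) -> (A=3 B=0)
Step 8: fill(B) -> (A=3 B=7)
Step 9: empty(B) -> (A=3 B=0)
Step 10: fill(B) -> (A=3 B=7)

Answer: 3 7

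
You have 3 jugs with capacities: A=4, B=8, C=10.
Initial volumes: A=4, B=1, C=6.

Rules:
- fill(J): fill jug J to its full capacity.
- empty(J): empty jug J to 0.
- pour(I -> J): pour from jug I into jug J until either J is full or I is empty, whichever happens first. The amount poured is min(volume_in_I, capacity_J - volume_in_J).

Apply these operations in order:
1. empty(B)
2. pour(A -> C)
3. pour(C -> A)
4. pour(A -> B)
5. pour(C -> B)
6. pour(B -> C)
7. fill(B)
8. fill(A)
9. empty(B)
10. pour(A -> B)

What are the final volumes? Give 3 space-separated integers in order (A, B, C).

Step 1: empty(B) -> (A=4 B=0 C=6)
Step 2: pour(A -> C) -> (A=0 B=0 C=10)
Step 3: pour(C -> A) -> (A=4 B=0 C=6)
Step 4: pour(A -> B) -> (A=0 B=4 C=6)
Step 5: pour(C -> B) -> (A=0 B=8 C=2)
Step 6: pour(B -> C) -> (A=0 B=0 C=10)
Step 7: fill(B) -> (A=0 B=8 C=10)
Step 8: fill(A) -> (A=4 B=8 C=10)
Step 9: empty(B) -> (A=4 B=0 C=10)
Step 10: pour(A -> B) -> (A=0 B=4 C=10)

Answer: 0 4 10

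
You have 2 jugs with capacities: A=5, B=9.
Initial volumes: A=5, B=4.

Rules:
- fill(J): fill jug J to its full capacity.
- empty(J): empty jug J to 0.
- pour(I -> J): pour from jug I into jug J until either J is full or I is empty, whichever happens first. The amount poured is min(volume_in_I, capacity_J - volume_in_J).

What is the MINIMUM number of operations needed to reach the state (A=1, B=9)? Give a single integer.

Answer: 4

Derivation:
BFS from (A=5, B=4). One shortest path:
  1. empty(B) -> (A=5 B=0)
  2. pour(A -> B) -> (A=0 B=5)
  3. fill(A) -> (A=5 B=5)
  4. pour(A -> B) -> (A=1 B=9)
Reached target in 4 moves.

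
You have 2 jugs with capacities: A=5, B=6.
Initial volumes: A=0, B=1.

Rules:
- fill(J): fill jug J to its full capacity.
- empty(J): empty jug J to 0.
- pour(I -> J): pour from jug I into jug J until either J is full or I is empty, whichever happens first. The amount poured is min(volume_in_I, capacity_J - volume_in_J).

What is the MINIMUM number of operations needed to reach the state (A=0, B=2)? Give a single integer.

BFS from (A=0, B=1). One shortest path:
  1. pour(B -> A) -> (A=1 B=0)
  2. fill(B) -> (A=1 B=6)
  3. pour(B -> A) -> (A=5 B=2)
  4. empty(A) -> (A=0 B=2)
Reached target in 4 moves.

Answer: 4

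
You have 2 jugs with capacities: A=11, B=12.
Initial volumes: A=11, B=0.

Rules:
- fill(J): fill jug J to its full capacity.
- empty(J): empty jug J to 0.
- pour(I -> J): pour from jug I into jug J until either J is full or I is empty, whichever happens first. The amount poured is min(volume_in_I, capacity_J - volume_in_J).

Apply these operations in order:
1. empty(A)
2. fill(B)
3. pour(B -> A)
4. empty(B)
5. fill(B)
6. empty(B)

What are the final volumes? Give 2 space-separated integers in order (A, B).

Answer: 11 0

Derivation:
Step 1: empty(A) -> (A=0 B=0)
Step 2: fill(B) -> (A=0 B=12)
Step 3: pour(B -> A) -> (A=11 B=1)
Step 4: empty(B) -> (A=11 B=0)
Step 5: fill(B) -> (A=11 B=12)
Step 6: empty(B) -> (A=11 B=0)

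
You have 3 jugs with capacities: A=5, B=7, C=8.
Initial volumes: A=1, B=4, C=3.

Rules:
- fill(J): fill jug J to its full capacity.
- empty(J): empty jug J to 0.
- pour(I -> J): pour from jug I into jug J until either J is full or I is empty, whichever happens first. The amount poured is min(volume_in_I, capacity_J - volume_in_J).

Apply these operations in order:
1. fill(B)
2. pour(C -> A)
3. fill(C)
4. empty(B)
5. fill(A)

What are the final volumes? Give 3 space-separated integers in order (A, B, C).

Answer: 5 0 8

Derivation:
Step 1: fill(B) -> (A=1 B=7 C=3)
Step 2: pour(C -> A) -> (A=4 B=7 C=0)
Step 3: fill(C) -> (A=4 B=7 C=8)
Step 4: empty(B) -> (A=4 B=0 C=8)
Step 5: fill(A) -> (A=5 B=0 C=8)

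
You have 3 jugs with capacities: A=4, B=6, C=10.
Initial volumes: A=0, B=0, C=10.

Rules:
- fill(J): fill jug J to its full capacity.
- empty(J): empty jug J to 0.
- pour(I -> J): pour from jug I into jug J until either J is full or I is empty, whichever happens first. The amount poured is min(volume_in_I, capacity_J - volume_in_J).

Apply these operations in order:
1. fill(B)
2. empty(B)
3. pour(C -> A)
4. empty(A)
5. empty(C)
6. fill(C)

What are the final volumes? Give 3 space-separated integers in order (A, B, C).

Step 1: fill(B) -> (A=0 B=6 C=10)
Step 2: empty(B) -> (A=0 B=0 C=10)
Step 3: pour(C -> A) -> (A=4 B=0 C=6)
Step 4: empty(A) -> (A=0 B=0 C=6)
Step 5: empty(C) -> (A=0 B=0 C=0)
Step 6: fill(C) -> (A=0 B=0 C=10)

Answer: 0 0 10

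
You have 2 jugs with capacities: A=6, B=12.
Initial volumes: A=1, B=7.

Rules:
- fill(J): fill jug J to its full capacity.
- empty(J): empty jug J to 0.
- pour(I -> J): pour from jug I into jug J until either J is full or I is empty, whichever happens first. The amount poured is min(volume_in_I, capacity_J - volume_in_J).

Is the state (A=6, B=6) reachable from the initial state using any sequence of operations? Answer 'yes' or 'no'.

BFS from (A=1, B=7):
  1. empty(A) -> (A=0 B=7)
  2. fill(B) -> (A=0 B=12)
  3. pour(B -> A) -> (A=6 B=6)
Target reached → yes.

Answer: yes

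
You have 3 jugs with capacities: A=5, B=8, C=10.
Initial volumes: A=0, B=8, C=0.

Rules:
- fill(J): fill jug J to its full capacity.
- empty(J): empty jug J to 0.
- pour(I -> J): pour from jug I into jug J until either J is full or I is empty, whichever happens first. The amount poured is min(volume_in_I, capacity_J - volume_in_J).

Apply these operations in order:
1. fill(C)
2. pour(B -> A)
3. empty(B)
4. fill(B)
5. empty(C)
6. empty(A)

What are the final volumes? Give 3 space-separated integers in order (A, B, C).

Answer: 0 8 0

Derivation:
Step 1: fill(C) -> (A=0 B=8 C=10)
Step 2: pour(B -> A) -> (A=5 B=3 C=10)
Step 3: empty(B) -> (A=5 B=0 C=10)
Step 4: fill(B) -> (A=5 B=8 C=10)
Step 5: empty(C) -> (A=5 B=8 C=0)
Step 6: empty(A) -> (A=0 B=8 C=0)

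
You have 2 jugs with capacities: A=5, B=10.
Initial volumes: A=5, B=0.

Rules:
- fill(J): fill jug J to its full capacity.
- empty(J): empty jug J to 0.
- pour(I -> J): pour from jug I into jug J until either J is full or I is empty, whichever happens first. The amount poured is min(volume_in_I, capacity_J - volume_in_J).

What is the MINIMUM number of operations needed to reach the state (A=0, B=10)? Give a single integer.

Answer: 2

Derivation:
BFS from (A=5, B=0). One shortest path:
  1. empty(A) -> (A=0 B=0)
  2. fill(B) -> (A=0 B=10)
Reached target in 2 moves.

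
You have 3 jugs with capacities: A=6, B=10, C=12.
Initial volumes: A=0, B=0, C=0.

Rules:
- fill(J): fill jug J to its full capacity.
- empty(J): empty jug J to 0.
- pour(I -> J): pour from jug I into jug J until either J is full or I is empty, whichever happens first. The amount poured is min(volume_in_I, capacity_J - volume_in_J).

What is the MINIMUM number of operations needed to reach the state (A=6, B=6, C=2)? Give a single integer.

Answer: 6

Derivation:
BFS from (A=0, B=0, C=0). One shortest path:
  1. fill(A) -> (A=6 B=0 C=0)
  2. fill(C) -> (A=6 B=0 C=12)
  3. pour(C -> B) -> (A=6 B=10 C=2)
  4. empty(B) -> (A=6 B=0 C=2)
  5. pour(A -> B) -> (A=0 B=6 C=2)
  6. fill(A) -> (A=6 B=6 C=2)
Reached target in 6 moves.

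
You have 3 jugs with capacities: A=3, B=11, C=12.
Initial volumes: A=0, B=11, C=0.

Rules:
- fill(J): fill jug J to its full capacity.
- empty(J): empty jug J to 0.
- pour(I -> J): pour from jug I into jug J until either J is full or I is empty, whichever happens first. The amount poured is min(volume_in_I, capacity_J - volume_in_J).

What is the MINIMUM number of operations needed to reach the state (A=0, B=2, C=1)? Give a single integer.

Answer: 6

Derivation:
BFS from (A=0, B=11, C=0). One shortest path:
  1. fill(A) -> (A=3 B=11 C=0)
  2. pour(B -> C) -> (A=3 B=0 C=11)
  3. pour(A -> C) -> (A=2 B=0 C=12)
  4. pour(C -> B) -> (A=2 B=11 C=1)
  5. empty(B) -> (A=2 B=0 C=1)
  6. pour(A -> B) -> (A=0 B=2 C=1)
Reached target in 6 moves.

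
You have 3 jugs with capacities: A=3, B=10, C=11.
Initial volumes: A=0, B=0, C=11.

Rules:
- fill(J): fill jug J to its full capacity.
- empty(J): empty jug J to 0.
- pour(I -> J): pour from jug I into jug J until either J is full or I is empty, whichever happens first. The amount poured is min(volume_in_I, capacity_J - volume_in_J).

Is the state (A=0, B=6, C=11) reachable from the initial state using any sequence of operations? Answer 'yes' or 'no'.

BFS from (A=0, B=0, C=11):
  1. fill(A) -> (A=3 B=0 C=11)
  2. pour(A -> B) -> (A=0 B=3 C=11)
  3. fill(A) -> (A=3 B=3 C=11)
  4. pour(A -> B) -> (A=0 B=6 C=11)
Target reached → yes.

Answer: yes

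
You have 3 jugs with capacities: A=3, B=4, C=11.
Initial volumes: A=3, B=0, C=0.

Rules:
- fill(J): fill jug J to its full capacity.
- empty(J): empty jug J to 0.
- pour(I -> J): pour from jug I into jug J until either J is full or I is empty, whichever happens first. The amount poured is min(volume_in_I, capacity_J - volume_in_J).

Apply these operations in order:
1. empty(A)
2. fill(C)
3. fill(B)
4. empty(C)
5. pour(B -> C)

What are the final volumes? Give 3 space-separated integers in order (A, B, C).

Answer: 0 0 4

Derivation:
Step 1: empty(A) -> (A=0 B=0 C=0)
Step 2: fill(C) -> (A=0 B=0 C=11)
Step 3: fill(B) -> (A=0 B=4 C=11)
Step 4: empty(C) -> (A=0 B=4 C=0)
Step 5: pour(B -> C) -> (A=0 B=0 C=4)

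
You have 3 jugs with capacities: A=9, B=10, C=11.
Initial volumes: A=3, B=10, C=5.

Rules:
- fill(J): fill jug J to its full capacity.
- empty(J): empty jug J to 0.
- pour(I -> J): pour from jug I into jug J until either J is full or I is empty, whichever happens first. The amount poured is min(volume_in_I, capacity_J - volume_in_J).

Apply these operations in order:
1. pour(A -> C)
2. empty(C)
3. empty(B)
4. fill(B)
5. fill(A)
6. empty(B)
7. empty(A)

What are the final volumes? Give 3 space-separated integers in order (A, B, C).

Answer: 0 0 0

Derivation:
Step 1: pour(A -> C) -> (A=0 B=10 C=8)
Step 2: empty(C) -> (A=0 B=10 C=0)
Step 3: empty(B) -> (A=0 B=0 C=0)
Step 4: fill(B) -> (A=0 B=10 C=0)
Step 5: fill(A) -> (A=9 B=10 C=0)
Step 6: empty(B) -> (A=9 B=0 C=0)
Step 7: empty(A) -> (A=0 B=0 C=0)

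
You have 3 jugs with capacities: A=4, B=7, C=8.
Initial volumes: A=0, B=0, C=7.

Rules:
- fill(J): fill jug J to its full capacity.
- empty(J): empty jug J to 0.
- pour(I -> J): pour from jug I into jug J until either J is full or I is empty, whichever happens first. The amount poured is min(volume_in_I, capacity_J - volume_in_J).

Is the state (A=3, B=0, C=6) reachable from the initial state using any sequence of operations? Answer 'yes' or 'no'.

BFS from (A=0, B=0, C=7):
  1. fill(B) -> (A=0 B=7 C=7)
  2. pour(B -> A) -> (A=4 B=3 C=7)
  3. empty(A) -> (A=0 B=3 C=7)
  4. pour(B -> A) -> (A=3 B=0 C=7)
  5. fill(B) -> (A=3 B=7 C=7)
  6. pour(B -> C) -> (A=3 B=6 C=8)
  7. empty(C) -> (A=3 B=6 C=0)
  8. pour(B -> C) -> (A=3 B=0 C=6)
Target reached → yes.

Answer: yes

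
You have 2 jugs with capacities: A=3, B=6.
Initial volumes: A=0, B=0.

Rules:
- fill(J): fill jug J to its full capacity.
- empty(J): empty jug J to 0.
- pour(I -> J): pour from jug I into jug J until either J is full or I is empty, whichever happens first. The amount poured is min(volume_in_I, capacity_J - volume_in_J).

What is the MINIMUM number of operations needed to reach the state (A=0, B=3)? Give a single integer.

BFS from (A=0, B=0). One shortest path:
  1. fill(A) -> (A=3 B=0)
  2. pour(A -> B) -> (A=0 B=3)
Reached target in 2 moves.

Answer: 2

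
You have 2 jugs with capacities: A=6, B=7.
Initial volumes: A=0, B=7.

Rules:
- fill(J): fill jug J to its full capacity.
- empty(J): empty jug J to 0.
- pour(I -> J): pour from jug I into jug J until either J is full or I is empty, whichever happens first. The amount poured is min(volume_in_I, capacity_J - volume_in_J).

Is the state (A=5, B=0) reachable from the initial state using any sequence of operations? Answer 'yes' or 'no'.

BFS from (A=0, B=7):
  1. fill(A) -> (A=6 B=7)
  2. empty(B) -> (A=6 B=0)
  3. pour(A -> B) -> (A=0 B=6)
  4. fill(A) -> (A=6 B=6)
  5. pour(A -> B) -> (A=5 B=7)
  6. empty(B) -> (A=5 B=0)
Target reached → yes.

Answer: yes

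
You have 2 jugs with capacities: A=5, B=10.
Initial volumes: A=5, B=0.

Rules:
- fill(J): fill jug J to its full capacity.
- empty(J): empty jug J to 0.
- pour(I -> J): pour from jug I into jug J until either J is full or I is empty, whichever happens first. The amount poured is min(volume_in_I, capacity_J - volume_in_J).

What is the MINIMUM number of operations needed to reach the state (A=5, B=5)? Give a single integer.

Answer: 2

Derivation:
BFS from (A=5, B=0). One shortest path:
  1. pour(A -> B) -> (A=0 B=5)
  2. fill(A) -> (A=5 B=5)
Reached target in 2 moves.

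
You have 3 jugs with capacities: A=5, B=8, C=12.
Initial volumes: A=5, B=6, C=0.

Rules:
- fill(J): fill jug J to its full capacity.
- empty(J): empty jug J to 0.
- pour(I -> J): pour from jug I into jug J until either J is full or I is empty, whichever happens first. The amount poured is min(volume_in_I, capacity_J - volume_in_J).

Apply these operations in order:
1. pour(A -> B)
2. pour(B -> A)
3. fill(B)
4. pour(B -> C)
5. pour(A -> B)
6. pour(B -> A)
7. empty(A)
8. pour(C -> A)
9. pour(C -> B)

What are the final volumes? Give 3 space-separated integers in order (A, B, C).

Step 1: pour(A -> B) -> (A=3 B=8 C=0)
Step 2: pour(B -> A) -> (A=5 B=6 C=0)
Step 3: fill(B) -> (A=5 B=8 C=0)
Step 4: pour(B -> C) -> (A=5 B=0 C=8)
Step 5: pour(A -> B) -> (A=0 B=5 C=8)
Step 6: pour(B -> A) -> (A=5 B=0 C=8)
Step 7: empty(A) -> (A=0 B=0 C=8)
Step 8: pour(C -> A) -> (A=5 B=0 C=3)
Step 9: pour(C -> B) -> (A=5 B=3 C=0)

Answer: 5 3 0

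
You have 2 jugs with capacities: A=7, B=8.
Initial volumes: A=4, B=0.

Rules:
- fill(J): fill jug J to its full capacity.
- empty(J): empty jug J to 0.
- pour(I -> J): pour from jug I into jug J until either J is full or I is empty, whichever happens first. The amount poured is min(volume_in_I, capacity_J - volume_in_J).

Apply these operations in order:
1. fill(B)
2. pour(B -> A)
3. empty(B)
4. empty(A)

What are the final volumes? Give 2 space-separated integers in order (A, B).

Step 1: fill(B) -> (A=4 B=8)
Step 2: pour(B -> A) -> (A=7 B=5)
Step 3: empty(B) -> (A=7 B=0)
Step 4: empty(A) -> (A=0 B=0)

Answer: 0 0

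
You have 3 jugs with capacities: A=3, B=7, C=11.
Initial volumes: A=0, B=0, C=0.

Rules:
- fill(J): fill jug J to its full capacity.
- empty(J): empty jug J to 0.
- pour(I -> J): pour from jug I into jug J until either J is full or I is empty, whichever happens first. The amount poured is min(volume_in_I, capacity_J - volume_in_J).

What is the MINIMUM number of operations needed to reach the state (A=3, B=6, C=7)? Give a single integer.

BFS from (A=0, B=0, C=0). One shortest path:
  1. fill(A) -> (A=3 B=0 C=0)
  2. fill(B) -> (A=3 B=7 C=0)
  3. pour(B -> C) -> (A=3 B=0 C=7)
  4. pour(A -> B) -> (A=0 B=3 C=7)
  5. fill(A) -> (A=3 B=3 C=7)
  6. pour(A -> B) -> (A=0 B=6 C=7)
  7. fill(A) -> (A=3 B=6 C=7)
Reached target in 7 moves.

Answer: 7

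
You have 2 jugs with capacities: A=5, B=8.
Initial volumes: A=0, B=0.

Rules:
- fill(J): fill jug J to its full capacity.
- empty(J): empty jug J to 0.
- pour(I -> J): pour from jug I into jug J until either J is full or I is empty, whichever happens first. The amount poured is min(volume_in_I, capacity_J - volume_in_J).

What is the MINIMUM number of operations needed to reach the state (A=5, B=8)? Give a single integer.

Answer: 2

Derivation:
BFS from (A=0, B=0). One shortest path:
  1. fill(A) -> (A=5 B=0)
  2. fill(B) -> (A=5 B=8)
Reached target in 2 moves.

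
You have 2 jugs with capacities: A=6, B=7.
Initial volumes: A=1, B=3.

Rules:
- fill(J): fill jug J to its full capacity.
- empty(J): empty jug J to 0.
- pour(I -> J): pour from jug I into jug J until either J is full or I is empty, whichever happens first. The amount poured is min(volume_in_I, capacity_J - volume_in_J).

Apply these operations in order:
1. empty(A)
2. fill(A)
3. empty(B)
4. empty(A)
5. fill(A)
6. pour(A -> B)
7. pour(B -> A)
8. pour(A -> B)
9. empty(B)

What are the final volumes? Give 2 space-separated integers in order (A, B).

Answer: 0 0

Derivation:
Step 1: empty(A) -> (A=0 B=3)
Step 2: fill(A) -> (A=6 B=3)
Step 3: empty(B) -> (A=6 B=0)
Step 4: empty(A) -> (A=0 B=0)
Step 5: fill(A) -> (A=6 B=0)
Step 6: pour(A -> B) -> (A=0 B=6)
Step 7: pour(B -> A) -> (A=6 B=0)
Step 8: pour(A -> B) -> (A=0 B=6)
Step 9: empty(B) -> (A=0 B=0)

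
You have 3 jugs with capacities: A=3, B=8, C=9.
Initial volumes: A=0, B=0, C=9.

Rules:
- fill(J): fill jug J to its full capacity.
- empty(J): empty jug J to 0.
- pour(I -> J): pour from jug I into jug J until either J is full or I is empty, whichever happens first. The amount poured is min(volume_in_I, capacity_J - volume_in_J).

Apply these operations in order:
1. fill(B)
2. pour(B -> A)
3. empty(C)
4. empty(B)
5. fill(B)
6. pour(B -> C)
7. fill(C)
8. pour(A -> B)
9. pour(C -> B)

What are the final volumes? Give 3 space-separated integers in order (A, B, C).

Answer: 0 8 4

Derivation:
Step 1: fill(B) -> (A=0 B=8 C=9)
Step 2: pour(B -> A) -> (A=3 B=5 C=9)
Step 3: empty(C) -> (A=3 B=5 C=0)
Step 4: empty(B) -> (A=3 B=0 C=0)
Step 5: fill(B) -> (A=3 B=8 C=0)
Step 6: pour(B -> C) -> (A=3 B=0 C=8)
Step 7: fill(C) -> (A=3 B=0 C=9)
Step 8: pour(A -> B) -> (A=0 B=3 C=9)
Step 9: pour(C -> B) -> (A=0 B=8 C=4)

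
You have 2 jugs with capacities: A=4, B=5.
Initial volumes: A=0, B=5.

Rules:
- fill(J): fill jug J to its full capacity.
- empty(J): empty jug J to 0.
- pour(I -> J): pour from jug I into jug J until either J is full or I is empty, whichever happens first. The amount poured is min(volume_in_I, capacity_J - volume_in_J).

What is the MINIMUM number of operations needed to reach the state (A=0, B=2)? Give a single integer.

Answer: 6

Derivation:
BFS from (A=0, B=5). One shortest path:
  1. pour(B -> A) -> (A=4 B=1)
  2. empty(A) -> (A=0 B=1)
  3. pour(B -> A) -> (A=1 B=0)
  4. fill(B) -> (A=1 B=5)
  5. pour(B -> A) -> (A=4 B=2)
  6. empty(A) -> (A=0 B=2)
Reached target in 6 moves.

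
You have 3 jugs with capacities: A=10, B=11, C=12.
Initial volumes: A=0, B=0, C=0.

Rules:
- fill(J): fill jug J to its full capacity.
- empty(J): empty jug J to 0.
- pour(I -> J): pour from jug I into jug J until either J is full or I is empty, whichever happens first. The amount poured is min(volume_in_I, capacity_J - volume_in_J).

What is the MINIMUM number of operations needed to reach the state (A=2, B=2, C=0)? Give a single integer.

Answer: 8

Derivation:
BFS from (A=0, B=0, C=0). One shortest path:
  1. fill(C) -> (A=0 B=0 C=12)
  2. pour(C -> A) -> (A=10 B=0 C=2)
  3. empty(A) -> (A=0 B=0 C=2)
  4. pour(C -> B) -> (A=0 B=2 C=0)
  5. fill(C) -> (A=0 B=2 C=12)
  6. pour(C -> A) -> (A=10 B=2 C=2)
  7. empty(A) -> (A=0 B=2 C=2)
  8. pour(C -> A) -> (A=2 B=2 C=0)
Reached target in 8 moves.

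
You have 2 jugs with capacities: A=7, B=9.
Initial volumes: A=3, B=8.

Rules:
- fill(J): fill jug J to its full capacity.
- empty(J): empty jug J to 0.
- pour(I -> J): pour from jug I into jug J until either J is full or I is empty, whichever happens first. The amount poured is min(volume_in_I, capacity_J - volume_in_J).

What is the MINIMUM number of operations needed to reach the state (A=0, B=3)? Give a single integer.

BFS from (A=3, B=8). One shortest path:
  1. empty(B) -> (A=3 B=0)
  2. pour(A -> B) -> (A=0 B=3)
Reached target in 2 moves.

Answer: 2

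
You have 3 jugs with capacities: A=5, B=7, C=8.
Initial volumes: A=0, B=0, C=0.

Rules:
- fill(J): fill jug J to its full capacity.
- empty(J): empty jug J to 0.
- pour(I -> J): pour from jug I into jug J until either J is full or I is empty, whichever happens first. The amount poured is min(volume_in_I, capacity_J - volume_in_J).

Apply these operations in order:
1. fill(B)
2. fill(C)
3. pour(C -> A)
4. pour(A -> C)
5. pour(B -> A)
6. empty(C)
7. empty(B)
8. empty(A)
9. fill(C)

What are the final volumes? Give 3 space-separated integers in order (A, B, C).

Step 1: fill(B) -> (A=0 B=7 C=0)
Step 2: fill(C) -> (A=0 B=7 C=8)
Step 3: pour(C -> A) -> (A=5 B=7 C=3)
Step 4: pour(A -> C) -> (A=0 B=7 C=8)
Step 5: pour(B -> A) -> (A=5 B=2 C=8)
Step 6: empty(C) -> (A=5 B=2 C=0)
Step 7: empty(B) -> (A=5 B=0 C=0)
Step 8: empty(A) -> (A=0 B=0 C=0)
Step 9: fill(C) -> (A=0 B=0 C=8)

Answer: 0 0 8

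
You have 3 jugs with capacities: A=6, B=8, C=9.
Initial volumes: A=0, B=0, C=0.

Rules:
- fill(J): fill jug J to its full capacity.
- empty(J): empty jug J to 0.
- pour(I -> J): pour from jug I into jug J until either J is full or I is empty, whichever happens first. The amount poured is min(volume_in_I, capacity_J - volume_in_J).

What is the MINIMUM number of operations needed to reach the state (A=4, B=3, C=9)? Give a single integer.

Answer: 8

Derivation:
BFS from (A=0, B=0, C=0). One shortest path:
  1. fill(A) -> (A=6 B=0 C=0)
  2. fill(C) -> (A=6 B=0 C=9)
  3. pour(A -> B) -> (A=0 B=6 C=9)
  4. pour(C -> A) -> (A=6 B=6 C=3)
  5. pour(A -> B) -> (A=4 B=8 C=3)
  6. empty(B) -> (A=4 B=0 C=3)
  7. pour(C -> B) -> (A=4 B=3 C=0)
  8. fill(C) -> (A=4 B=3 C=9)
Reached target in 8 moves.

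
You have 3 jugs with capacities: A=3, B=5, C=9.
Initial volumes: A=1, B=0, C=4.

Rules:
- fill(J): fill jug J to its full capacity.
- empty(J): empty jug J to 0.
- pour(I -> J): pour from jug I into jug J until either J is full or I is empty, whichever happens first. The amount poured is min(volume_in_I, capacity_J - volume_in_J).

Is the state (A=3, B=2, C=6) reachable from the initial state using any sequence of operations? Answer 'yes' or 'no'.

BFS from (A=1, B=0, C=4):
  1. pour(C -> A) -> (A=3 B=0 C=2)
  2. empty(A) -> (A=0 B=0 C=2)
  3. pour(C -> B) -> (A=0 B=2 C=0)
  4. fill(C) -> (A=0 B=2 C=9)
  5. pour(C -> A) -> (A=3 B=2 C=6)
Target reached → yes.

Answer: yes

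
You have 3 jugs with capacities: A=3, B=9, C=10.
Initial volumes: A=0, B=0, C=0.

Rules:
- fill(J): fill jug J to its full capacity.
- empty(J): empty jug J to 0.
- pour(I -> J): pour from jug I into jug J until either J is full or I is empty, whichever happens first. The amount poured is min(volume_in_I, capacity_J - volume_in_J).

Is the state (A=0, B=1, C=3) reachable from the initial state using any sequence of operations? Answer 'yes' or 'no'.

BFS from (A=0, B=0, C=0):
  1. fill(A) -> (A=3 B=0 C=0)
  2. fill(C) -> (A=3 B=0 C=10)
  3. pour(C -> B) -> (A=3 B=9 C=1)
  4. empty(B) -> (A=3 B=0 C=1)
  5. pour(C -> B) -> (A=3 B=1 C=0)
  6. pour(A -> C) -> (A=0 B=1 C=3)
Target reached → yes.

Answer: yes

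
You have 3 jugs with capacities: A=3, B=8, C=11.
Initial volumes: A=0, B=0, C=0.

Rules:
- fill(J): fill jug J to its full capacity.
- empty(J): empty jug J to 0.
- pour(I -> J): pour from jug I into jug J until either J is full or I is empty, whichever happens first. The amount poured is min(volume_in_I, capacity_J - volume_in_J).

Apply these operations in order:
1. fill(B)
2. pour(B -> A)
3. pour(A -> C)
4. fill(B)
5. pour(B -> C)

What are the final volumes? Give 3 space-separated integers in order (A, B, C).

Answer: 0 0 11

Derivation:
Step 1: fill(B) -> (A=0 B=8 C=0)
Step 2: pour(B -> A) -> (A=3 B=5 C=0)
Step 3: pour(A -> C) -> (A=0 B=5 C=3)
Step 4: fill(B) -> (A=0 B=8 C=3)
Step 5: pour(B -> C) -> (A=0 B=0 C=11)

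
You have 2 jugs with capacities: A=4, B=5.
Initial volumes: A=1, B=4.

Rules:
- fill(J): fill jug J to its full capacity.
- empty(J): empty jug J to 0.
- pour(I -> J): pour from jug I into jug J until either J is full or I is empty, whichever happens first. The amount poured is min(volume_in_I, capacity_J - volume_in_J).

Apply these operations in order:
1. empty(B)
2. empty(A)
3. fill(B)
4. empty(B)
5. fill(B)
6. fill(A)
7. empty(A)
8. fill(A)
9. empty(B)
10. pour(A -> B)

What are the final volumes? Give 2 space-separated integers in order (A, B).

Answer: 0 4

Derivation:
Step 1: empty(B) -> (A=1 B=0)
Step 2: empty(A) -> (A=0 B=0)
Step 3: fill(B) -> (A=0 B=5)
Step 4: empty(B) -> (A=0 B=0)
Step 5: fill(B) -> (A=0 B=5)
Step 6: fill(A) -> (A=4 B=5)
Step 7: empty(A) -> (A=0 B=5)
Step 8: fill(A) -> (A=4 B=5)
Step 9: empty(B) -> (A=4 B=0)
Step 10: pour(A -> B) -> (A=0 B=4)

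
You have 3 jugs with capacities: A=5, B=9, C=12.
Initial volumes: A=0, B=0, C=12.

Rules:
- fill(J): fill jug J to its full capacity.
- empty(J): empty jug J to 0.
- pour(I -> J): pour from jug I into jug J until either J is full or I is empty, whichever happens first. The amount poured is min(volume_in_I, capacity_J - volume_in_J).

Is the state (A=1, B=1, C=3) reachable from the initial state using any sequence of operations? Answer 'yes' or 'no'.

BFS explored all 428 reachable states.
Reachable set includes: (0,0,0), (0,0,1), (0,0,2), (0,0,3), (0,0,4), (0,0,5), (0,0,6), (0,0,7), (0,0,8), (0,0,9), (0,0,10), (0,0,11) ...
Target (A=1, B=1, C=3) not in reachable set → no.

Answer: no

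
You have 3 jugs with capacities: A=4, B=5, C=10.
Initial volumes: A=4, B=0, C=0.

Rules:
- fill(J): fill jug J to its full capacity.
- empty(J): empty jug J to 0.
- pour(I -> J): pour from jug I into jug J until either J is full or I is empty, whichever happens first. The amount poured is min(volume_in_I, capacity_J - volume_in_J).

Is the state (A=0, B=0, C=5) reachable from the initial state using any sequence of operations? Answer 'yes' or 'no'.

BFS from (A=4, B=0, C=0):
  1. empty(A) -> (A=0 B=0 C=0)
  2. fill(B) -> (A=0 B=5 C=0)
  3. pour(B -> C) -> (A=0 B=0 C=5)
Target reached → yes.

Answer: yes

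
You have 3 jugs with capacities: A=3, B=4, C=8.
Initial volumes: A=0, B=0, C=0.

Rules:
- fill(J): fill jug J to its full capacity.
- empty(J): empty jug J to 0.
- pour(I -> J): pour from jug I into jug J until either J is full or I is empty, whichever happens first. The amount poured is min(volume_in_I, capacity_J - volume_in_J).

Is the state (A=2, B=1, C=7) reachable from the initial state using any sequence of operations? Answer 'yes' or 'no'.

BFS explored all 138 reachable states.
Reachable set includes: (0,0,0), (0,0,1), (0,0,2), (0,0,3), (0,0,4), (0,0,5), (0,0,6), (0,0,7), (0,0,8), (0,1,0), (0,1,1), (0,1,2) ...
Target (A=2, B=1, C=7) not in reachable set → no.

Answer: no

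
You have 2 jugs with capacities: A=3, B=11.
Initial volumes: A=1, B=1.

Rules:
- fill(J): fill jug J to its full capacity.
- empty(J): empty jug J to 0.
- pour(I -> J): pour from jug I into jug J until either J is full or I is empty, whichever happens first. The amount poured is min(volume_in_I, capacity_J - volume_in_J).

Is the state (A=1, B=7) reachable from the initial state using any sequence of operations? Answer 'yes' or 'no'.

Answer: no

Derivation:
BFS explored all 29 reachable states.
Reachable set includes: (0,0), (0,1), (0,2), (0,3), (0,4), (0,5), (0,6), (0,7), (0,8), (0,9), (0,10), (0,11) ...
Target (A=1, B=7) not in reachable set → no.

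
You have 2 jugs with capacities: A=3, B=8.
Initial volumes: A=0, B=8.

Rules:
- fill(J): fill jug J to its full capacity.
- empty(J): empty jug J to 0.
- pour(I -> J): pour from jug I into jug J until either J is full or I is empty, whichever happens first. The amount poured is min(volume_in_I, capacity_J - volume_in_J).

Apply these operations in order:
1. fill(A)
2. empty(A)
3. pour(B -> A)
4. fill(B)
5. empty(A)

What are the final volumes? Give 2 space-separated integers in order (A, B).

Step 1: fill(A) -> (A=3 B=8)
Step 2: empty(A) -> (A=0 B=8)
Step 3: pour(B -> A) -> (A=3 B=5)
Step 4: fill(B) -> (A=3 B=8)
Step 5: empty(A) -> (A=0 B=8)

Answer: 0 8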